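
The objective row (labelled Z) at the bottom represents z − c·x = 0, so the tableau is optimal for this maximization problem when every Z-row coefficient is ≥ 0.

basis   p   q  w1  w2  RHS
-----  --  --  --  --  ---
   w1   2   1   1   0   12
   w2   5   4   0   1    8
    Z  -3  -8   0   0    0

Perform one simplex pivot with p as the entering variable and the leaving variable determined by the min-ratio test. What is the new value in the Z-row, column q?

-28/5

Ratio test on column p — row 1: 12/2 = 6; row 2: 8/5 = 8/5. Minimum is 8/5 at row 2 (w2 leaves); pivot element 5.
Divide row 2 by 5; eliminate column p from the other rows.
Z-row update in column q: -8 − (-3)·(4/5) = -28/5.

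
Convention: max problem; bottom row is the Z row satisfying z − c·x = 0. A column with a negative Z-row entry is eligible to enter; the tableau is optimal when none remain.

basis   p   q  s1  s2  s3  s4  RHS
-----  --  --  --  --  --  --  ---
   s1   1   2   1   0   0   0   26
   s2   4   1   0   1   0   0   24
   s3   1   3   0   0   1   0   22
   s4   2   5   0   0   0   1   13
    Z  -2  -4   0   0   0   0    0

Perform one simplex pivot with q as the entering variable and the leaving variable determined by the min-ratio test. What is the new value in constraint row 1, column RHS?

Ratio test on column q — row 1: 26/2 = 13; row 2: 24/1 = 24; row 3: 22/3 = 22/3; row 4: 13/5 = 13/5. Minimum is 13/5 at row 4 (s4 leaves); pivot element 5.
Divide row 4 by 5; eliminate column q from the other rows.
Row 1 update in column RHS: 26 − 2·(13/5) = 104/5.

104/5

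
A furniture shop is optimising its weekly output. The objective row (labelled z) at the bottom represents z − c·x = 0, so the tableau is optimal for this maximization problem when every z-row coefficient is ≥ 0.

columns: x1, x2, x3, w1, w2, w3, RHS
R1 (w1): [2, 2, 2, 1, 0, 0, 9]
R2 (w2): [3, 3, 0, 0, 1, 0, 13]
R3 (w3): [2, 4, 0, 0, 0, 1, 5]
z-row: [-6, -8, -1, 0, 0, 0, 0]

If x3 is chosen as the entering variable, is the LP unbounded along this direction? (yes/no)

Column x3 has positive entries in row(s) 1, so the ratio test bounds it — not unbounded.

no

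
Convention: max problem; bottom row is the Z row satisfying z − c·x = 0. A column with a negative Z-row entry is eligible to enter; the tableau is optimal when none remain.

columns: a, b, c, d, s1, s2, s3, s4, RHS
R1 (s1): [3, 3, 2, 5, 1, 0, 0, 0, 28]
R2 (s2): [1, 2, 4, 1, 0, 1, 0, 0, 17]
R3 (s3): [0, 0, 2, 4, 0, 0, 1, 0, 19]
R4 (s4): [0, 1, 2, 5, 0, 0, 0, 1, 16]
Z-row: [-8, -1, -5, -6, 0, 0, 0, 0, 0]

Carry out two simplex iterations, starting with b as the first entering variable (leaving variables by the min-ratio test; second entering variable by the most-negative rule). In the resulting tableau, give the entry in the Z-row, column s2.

-7

Ratio test on column b — row 1: 28/3 = 28/3; row 2: 17/2 = 17/2; row 3: entry 0 ≤ 0; row 4: 16/1 = 16. Minimum is 17/2 at row 2 (s2 leaves); pivot element 2.
Divide row 2 by 2; eliminate column b from the other rows.
Second iteration: most negative Z-row entry is -15/2 in column a, so a enters.
Ratio test on column a — row 1: (5/2)/(3/2) = 5/3; row 2: (17/2)/(1/2) = 17; row 3: entry 0 ≤ 0; row 4: entry -1/2 ≤ 0. Minimum is 5/3 at row 1 (s1 leaves); pivot element 3/2.
Divide row 1 by 3/2; eliminate column a from the other rows.
After both pivots, the entry at the Z-row, column s2 is -7.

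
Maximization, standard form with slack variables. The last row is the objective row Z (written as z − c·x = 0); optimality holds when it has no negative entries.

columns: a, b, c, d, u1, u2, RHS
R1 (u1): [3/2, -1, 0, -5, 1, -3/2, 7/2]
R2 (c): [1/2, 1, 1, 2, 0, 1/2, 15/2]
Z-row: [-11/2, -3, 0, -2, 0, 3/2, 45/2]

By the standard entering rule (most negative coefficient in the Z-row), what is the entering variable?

Negative Z-row entries: a: -11/2, b: -3, d: -2.
The most negative is -11/2 in column a, so a enters.

a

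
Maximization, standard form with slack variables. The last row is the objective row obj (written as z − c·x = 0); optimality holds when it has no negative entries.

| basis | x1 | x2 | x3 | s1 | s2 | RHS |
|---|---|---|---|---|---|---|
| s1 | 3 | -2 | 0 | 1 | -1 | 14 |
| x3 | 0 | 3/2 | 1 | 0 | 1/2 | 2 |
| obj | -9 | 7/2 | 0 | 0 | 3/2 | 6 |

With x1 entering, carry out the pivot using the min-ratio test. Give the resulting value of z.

48

Ratio test on column x1 — row 1: 14/3 = 14/3; row 2: entry 0 ≤ 0. Minimum is 14/3 at row 1 (s1 leaves); pivot element 3.
Pivot on row 1; the obj-row RHS becomes 6 − (-9)·(14/3) = 48.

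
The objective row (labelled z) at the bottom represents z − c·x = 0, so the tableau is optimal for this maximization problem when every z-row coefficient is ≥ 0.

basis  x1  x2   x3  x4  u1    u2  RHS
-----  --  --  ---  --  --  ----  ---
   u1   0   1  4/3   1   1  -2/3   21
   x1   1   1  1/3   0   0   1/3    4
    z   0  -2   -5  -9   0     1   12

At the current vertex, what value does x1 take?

x1 is basic (row 2); its value is the RHS of that row, 4.

4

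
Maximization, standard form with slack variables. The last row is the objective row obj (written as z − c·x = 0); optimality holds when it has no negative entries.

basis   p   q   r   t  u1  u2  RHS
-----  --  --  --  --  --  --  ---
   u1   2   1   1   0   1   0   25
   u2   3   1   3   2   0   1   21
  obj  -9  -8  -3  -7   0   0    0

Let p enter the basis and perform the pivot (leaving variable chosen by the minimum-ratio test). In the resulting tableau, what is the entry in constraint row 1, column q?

Ratio test on column p — row 1: 25/2 = 25/2; row 2: 21/3 = 7. Minimum is 7 at row 2 (u2 leaves); pivot element 3.
Divide row 2 by 3; eliminate column p from the other rows.
Row 1 update in column q: 1 − 2·(1/3) = 1/3.

1/3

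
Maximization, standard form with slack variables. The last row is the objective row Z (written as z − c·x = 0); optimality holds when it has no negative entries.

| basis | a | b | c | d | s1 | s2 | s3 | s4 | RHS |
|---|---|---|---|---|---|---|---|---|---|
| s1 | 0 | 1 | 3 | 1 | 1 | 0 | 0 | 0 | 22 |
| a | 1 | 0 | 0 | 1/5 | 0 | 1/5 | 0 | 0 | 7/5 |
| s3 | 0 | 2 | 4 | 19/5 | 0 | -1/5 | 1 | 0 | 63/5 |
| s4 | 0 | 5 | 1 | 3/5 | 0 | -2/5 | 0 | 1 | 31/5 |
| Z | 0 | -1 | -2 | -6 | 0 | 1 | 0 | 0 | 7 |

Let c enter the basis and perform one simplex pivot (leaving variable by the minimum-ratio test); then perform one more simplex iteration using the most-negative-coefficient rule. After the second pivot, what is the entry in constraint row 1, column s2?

1/19

Ratio test on column c — row 1: 22/3 = 22/3; row 2: entry 0 ≤ 0; row 3: (63/5)/4 = 63/20; row 4: (31/5)/1 = 31/5. Minimum is 63/20 at row 3 (s3 leaves); pivot element 4.
Divide row 3 by 4; eliminate column c from the other rows.
Second iteration: most negative Z-row entry is -41/10 in column d, so d enters.
Ratio test on column d — row 1: entry -37/20 ≤ 0; row 2: (7/5)/(1/5) = 7; row 3: (63/20)/(19/20) = 63/19; row 4: entry -7/20 ≤ 0. Minimum is 63/19 at row 3 (c leaves); pivot element 19/20.
Divide row 3 by 19/20; eliminate column d from the other rows.
After both pivots, the entry at constraint row 1, column s2 is 1/19.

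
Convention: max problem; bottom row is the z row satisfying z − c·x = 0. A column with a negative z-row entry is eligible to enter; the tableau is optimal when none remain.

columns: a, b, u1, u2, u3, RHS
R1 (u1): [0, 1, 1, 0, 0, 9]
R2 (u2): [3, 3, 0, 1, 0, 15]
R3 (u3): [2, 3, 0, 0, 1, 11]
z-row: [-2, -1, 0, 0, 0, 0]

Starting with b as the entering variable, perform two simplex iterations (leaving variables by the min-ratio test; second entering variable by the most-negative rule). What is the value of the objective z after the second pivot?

Ratio test on column b — row 1: 9/1 = 9; row 2: 15/3 = 5; row 3: 11/3 = 11/3. Minimum is 11/3 at row 3 (u3 leaves); pivot element 3.
Pivot on row 3; the z-row RHS becomes 0 − (-1)·(11/3) = 11/3.
Next entering variable (most negative z-row entry -4/3): a.
Ratio test on column a — row 1: entry -2/3 ≤ 0; row 2: 4/1 = 4; row 3: (11/3)/(2/3) = 11/2. Minimum is 4 at row 2 (u2 leaves); pivot element 1.
After the second pivot the z-row RHS is 11/3 − (-4/3)·4 = 9.

9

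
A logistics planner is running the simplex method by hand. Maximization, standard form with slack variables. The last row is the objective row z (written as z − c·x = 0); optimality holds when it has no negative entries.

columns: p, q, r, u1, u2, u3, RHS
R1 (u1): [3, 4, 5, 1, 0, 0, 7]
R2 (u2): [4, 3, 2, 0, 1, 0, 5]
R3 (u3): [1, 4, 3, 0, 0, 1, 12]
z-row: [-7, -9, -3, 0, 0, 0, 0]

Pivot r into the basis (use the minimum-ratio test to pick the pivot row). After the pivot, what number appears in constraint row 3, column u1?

Ratio test on column r — row 1: 7/5 = 7/5; row 2: 5/2 = 5/2; row 3: 12/3 = 4. Minimum is 7/5 at row 1 (u1 leaves); pivot element 5.
Divide row 1 by 5; eliminate column r from the other rows.
Row 3 update in column u1: 0 − 3·(1/5) = -3/5.

-3/5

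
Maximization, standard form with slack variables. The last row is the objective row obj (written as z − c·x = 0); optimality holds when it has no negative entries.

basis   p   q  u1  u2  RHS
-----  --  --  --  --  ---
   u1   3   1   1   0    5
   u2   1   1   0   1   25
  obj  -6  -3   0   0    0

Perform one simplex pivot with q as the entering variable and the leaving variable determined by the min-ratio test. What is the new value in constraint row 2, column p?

-2

Ratio test on column q — row 1: 5/1 = 5; row 2: 25/1 = 25. Minimum is 5 at row 1 (u1 leaves); pivot element 1.
Divide row 1 by 1; eliminate column q from the other rows.
Row 2 update in column p: 1 − 1·3 = -2.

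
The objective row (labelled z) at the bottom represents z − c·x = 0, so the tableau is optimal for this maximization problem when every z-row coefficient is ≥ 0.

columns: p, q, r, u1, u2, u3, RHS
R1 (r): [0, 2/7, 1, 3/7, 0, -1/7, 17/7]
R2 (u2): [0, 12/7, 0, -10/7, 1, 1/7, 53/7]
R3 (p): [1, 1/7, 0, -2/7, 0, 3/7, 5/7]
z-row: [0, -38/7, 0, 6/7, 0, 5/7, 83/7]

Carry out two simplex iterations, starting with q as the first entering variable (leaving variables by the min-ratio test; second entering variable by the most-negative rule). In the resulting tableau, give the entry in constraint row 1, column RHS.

Ratio test on column q — row 1: (17/7)/(2/7) = 17/2; row 2: (53/7)/(12/7) = 53/12; row 3: (5/7)/(1/7) = 5. Minimum is 53/12 at row 2 (u2 leaves); pivot element 12/7.
Divide row 2 by 12/7; eliminate column q from the other rows.
Second iteration: most negative z-row entry is -11/3 in column u1, so u1 enters.
Ratio test on column u1 — row 1: (7/6)/(2/3) = 7/4; row 2: entry -5/6 ≤ 0; row 3: entry -1/6 ≤ 0. Minimum is 7/4 at row 1 (r leaves); pivot element 2/3.
Divide row 1 by 2/3; eliminate column u1 from the other rows.
After both pivots, the entry at constraint row 1, column RHS is 7/4.

7/4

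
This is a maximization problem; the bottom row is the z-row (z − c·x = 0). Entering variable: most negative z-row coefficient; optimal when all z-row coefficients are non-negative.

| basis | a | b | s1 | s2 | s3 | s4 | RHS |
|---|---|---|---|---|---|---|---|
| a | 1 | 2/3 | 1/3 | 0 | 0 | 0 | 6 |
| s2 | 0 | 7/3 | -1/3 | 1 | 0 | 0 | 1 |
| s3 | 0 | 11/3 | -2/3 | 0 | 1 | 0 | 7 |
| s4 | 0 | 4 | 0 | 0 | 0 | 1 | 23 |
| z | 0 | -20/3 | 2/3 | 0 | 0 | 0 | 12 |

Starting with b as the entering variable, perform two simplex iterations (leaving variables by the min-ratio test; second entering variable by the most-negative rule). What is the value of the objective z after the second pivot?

Ratio test on column b — row 1: 6/(2/3) = 9; row 2: 1/(7/3) = 3/7; row 3: 7/(11/3) = 21/11; row 4: 23/4 = 23/4. Minimum is 3/7 at row 2 (s2 leaves); pivot element 7/3.
Pivot on row 2; the z-row RHS becomes 12 − (-20/3)·(3/7) = 104/7.
Next entering variable (most negative z-row entry -2/7): s1.
Ratio test on column s1 — row 1: (40/7)/(3/7) = 40/3; row 2: entry -1/7 ≤ 0; row 3: entry -1/7 ≤ 0; row 4: (149/7)/(4/7) = 149/4. Minimum is 40/3 at row 1 (a leaves); pivot element 3/7.
After the second pivot the z-row RHS is 104/7 − (-2/7)·(40/3) = 56/3.

56/3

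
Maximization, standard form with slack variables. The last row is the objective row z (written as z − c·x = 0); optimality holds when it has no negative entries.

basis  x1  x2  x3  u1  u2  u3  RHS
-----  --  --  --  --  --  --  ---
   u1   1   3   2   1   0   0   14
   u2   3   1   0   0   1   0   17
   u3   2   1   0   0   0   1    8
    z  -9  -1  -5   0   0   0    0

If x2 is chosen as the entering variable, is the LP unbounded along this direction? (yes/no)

no

Column x2 has positive entries in row(s) 1, 2, 3, so the ratio test bounds it — not unbounded.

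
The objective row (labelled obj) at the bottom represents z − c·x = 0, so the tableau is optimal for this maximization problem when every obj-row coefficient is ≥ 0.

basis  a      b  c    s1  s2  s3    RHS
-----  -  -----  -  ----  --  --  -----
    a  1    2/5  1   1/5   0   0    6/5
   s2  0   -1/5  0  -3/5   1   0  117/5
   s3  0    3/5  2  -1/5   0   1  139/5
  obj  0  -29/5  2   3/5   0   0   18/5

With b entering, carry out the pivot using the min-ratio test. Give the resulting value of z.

Ratio test on column b — row 1: (6/5)/(2/5) = 3; row 2: entry -1/5 ≤ 0; row 3: (139/5)/(3/5) = 139/3. Minimum is 3 at row 1 (a leaves); pivot element 2/5.
Pivot on row 1; the obj-row RHS becomes 18/5 − (-29/5)·3 = 21.

21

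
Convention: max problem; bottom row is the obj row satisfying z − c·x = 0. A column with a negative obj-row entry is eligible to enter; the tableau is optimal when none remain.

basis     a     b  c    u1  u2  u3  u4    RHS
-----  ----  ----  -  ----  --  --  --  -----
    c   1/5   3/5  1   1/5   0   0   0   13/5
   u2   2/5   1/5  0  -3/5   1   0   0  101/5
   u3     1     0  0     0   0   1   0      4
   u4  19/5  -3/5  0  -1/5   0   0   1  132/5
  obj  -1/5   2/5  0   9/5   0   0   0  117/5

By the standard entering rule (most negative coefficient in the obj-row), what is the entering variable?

Negative obj-row entries: a: -1/5.
The most negative is -1/5 in column a, so a enters.

a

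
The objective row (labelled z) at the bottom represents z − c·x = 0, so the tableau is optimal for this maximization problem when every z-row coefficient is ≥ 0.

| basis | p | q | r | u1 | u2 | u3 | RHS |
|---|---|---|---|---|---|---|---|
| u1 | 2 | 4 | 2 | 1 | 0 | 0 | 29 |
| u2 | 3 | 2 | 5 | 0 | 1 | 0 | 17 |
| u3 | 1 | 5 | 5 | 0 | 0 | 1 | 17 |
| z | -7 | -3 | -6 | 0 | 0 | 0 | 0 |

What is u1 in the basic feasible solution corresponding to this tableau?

u1 is basic (row 1); its value is the RHS of that row, 29.

29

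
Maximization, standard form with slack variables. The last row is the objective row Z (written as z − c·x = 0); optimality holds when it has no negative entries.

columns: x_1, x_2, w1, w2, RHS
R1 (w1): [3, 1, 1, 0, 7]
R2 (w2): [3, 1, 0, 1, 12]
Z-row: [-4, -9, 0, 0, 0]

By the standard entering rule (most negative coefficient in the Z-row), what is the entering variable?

x_2

Negative Z-row entries: x_1: -4, x_2: -9.
The most negative is -9 in column x_2, so x_2 enters.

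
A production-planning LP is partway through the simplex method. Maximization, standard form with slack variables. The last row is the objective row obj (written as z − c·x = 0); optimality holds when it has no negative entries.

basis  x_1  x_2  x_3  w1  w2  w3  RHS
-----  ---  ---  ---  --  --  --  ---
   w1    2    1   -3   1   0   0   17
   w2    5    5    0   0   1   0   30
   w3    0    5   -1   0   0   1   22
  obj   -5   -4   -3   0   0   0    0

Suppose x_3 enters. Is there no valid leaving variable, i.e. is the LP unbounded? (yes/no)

Every constraint-row entry in column x_3 is ≤ 0, so increasing x_3 is unbounded.

yes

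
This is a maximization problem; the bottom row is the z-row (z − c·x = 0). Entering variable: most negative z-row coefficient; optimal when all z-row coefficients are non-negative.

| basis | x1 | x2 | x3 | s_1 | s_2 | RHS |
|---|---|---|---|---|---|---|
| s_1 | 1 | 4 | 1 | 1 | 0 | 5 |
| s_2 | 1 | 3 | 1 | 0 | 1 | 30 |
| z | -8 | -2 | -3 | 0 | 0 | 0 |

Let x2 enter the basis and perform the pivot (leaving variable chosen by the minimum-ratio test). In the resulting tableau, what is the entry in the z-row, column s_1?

Ratio test on column x2 — row 1: 5/4 = 5/4; row 2: 30/3 = 10. Minimum is 5/4 at row 1 (s_1 leaves); pivot element 4.
Divide row 1 by 4; eliminate column x2 from the other rows.
z-row update in column s_1: 0 − (-2)·(1/4) = 1/2.

1/2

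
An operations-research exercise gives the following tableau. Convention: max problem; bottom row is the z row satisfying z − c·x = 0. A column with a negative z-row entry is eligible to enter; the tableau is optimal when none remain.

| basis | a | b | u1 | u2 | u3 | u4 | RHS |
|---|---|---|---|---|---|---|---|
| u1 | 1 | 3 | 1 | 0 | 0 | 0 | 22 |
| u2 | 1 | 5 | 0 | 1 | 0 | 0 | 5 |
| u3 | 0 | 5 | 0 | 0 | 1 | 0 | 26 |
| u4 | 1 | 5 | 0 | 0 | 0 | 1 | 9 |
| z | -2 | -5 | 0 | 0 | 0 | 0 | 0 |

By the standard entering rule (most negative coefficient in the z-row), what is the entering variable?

Negative z-row entries: a: -2, b: -5.
The most negative is -5 in column b, so b enters.

b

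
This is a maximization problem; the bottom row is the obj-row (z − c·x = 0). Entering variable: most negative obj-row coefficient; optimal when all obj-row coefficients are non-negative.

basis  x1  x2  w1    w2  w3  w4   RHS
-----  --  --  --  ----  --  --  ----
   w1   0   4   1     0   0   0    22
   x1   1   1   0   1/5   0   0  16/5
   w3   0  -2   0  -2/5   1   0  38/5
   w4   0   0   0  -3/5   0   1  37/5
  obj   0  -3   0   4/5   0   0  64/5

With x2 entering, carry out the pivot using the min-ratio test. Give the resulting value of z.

Ratio test on column x2 — row 1: 22/4 = 11/2; row 2: (16/5)/1 = 16/5; row 3: entry -2 ≤ 0; row 4: entry 0 ≤ 0. Minimum is 16/5 at row 2 (x1 leaves); pivot element 1.
Pivot on row 2; the obj-row RHS becomes 64/5 − (-3)·(16/5) = 112/5.

112/5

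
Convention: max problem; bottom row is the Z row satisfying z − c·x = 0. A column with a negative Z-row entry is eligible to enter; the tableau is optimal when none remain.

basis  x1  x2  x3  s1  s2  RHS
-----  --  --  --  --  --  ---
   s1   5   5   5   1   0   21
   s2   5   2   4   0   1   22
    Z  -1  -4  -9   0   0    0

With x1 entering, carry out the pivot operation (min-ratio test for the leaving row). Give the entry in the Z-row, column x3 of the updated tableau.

-8

Ratio test on column x1 — row 1: 21/5 = 21/5; row 2: 22/5 = 22/5. Minimum is 21/5 at row 1 (s1 leaves); pivot element 5.
Divide row 1 by 5; eliminate column x1 from the other rows.
Z-row update in column x3: -9 − (-1)·1 = -8.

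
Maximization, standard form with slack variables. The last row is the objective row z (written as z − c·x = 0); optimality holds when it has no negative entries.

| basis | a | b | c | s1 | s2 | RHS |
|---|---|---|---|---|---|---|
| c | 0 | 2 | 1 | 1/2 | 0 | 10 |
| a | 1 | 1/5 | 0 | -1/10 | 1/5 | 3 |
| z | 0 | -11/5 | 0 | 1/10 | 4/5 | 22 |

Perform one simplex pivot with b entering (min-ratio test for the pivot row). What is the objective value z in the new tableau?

Ratio test on column b — row 1: 10/2 = 5; row 2: 3/(1/5) = 15. Minimum is 5 at row 1 (c leaves); pivot element 2.
Pivot on row 1; the z-row RHS becomes 22 − (-11/5)·5 = 33.

33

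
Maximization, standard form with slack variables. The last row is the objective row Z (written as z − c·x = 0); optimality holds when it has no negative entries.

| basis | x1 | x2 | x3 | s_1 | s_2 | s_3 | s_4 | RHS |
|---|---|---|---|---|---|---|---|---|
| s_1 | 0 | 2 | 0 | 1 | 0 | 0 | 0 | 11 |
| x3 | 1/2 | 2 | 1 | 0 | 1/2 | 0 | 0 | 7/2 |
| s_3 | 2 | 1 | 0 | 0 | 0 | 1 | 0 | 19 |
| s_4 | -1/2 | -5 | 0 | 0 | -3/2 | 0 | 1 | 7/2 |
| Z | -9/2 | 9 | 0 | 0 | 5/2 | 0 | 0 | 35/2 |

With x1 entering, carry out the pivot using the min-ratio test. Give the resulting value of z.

Ratio test on column x1 — row 1: entry 0 ≤ 0; row 2: (7/2)/(1/2) = 7; row 3: 19/2 = 19/2; row 4: entry -1/2 ≤ 0. Minimum is 7 at row 2 (x3 leaves); pivot element 1/2.
Pivot on row 2; the Z-row RHS becomes 35/2 − (-9/2)·7 = 49.

49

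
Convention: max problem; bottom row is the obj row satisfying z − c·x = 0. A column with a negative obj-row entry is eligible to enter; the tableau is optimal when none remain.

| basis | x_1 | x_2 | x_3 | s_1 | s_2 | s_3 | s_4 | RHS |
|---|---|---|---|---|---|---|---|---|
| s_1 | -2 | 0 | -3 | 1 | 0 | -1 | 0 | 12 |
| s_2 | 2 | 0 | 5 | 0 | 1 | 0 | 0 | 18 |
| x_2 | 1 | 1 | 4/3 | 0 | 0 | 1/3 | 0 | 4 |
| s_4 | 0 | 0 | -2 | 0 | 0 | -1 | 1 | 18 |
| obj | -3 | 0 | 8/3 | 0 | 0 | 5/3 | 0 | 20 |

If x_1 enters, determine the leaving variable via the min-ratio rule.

Column x_1 entries and ratios — s_1: -2 ≤ 0, skip; s_2: 18/2 = 9; x_2: 4/1 = 4; s_4: 0 ≤ 0, skip.
Smallest ratio is 4 in the row of x_2, so x_2 leaves.

x_2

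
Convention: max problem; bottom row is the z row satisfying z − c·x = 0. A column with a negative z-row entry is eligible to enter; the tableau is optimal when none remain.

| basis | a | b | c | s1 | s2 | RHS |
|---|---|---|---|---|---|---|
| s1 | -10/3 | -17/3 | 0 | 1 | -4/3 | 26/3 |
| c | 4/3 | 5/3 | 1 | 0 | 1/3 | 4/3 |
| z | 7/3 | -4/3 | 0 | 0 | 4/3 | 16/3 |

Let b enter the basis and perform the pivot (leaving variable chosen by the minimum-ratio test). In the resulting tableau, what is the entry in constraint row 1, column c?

Ratio test on column b — row 1: entry -17/3 ≤ 0; row 2: (4/3)/(5/3) = 4/5. Minimum is 4/5 at row 2 (c leaves); pivot element 5/3.
Divide row 2 by 5/3; eliminate column b from the other rows.
Row 1 update in column c: 0 − (-17/3)·(3/5) = 17/5.

17/5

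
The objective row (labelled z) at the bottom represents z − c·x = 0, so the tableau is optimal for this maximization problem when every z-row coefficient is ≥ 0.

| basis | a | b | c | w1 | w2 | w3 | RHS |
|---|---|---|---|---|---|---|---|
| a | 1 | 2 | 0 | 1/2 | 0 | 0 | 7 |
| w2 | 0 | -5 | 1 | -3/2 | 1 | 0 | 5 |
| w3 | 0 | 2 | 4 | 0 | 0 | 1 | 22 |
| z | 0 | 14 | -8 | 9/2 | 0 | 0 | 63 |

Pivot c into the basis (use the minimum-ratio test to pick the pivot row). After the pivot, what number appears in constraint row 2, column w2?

1

Ratio test on column c — row 1: entry 0 ≤ 0; row 2: 5/1 = 5; row 3: 22/4 = 11/2. Minimum is 5 at row 2 (w2 leaves); pivot element 1.
Divide row 2 by 1; eliminate column c from the other rows.
In the new row 2, the w2 entry is the old entry divided by the pivot: 1/1 = 1.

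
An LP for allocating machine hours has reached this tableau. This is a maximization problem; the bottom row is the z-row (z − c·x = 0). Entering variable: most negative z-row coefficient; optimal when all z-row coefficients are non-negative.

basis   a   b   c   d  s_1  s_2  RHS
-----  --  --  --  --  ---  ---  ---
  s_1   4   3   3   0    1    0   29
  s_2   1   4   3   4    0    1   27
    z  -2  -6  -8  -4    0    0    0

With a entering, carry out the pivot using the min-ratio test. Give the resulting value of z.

Ratio test on column a — row 1: 29/4 = 29/4; row 2: 27/1 = 27. Minimum is 29/4 at row 1 (s_1 leaves); pivot element 4.
Pivot on row 1; the z-row RHS becomes 0 − (-2)·(29/4) = 29/2.

29/2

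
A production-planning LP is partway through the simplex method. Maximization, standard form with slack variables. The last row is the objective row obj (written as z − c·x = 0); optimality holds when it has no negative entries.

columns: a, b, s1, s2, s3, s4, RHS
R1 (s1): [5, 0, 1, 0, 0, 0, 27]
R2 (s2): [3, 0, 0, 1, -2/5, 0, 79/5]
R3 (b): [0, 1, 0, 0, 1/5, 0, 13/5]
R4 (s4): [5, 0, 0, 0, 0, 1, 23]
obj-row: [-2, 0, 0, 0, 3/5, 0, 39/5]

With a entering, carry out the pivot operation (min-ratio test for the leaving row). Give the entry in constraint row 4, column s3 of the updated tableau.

Ratio test on column a — row 1: 27/5 = 27/5; row 2: (79/5)/3 = 79/15; row 3: entry 0 ≤ 0; row 4: 23/5 = 23/5. Minimum is 23/5 at row 4 (s4 leaves); pivot element 5.
Divide row 4 by 5; eliminate column a from the other rows.
In the new row 4, the s3 entry is the old entry divided by the pivot: 0/5 = 0.

0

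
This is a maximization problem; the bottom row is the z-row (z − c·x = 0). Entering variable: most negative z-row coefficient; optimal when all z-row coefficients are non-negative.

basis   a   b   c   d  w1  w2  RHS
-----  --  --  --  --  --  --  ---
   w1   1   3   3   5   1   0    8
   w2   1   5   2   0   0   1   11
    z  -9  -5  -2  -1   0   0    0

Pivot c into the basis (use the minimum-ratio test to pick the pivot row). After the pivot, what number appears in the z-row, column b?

Ratio test on column c — row 1: 8/3 = 8/3; row 2: 11/2 = 11/2. Minimum is 8/3 at row 1 (w1 leaves); pivot element 3.
Divide row 1 by 3; eliminate column c from the other rows.
z-row update in column b: -5 − (-2)·1 = -3.

-3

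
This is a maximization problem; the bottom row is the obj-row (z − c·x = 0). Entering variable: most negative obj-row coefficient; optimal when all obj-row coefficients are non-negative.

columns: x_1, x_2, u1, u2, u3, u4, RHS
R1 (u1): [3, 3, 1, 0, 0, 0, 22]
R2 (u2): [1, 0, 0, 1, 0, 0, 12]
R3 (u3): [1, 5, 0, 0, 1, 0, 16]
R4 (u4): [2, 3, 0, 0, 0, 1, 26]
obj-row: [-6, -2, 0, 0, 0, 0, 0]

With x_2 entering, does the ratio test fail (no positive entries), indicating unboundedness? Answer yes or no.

no

Column x_2 has positive entries in row(s) 1, 3, 4, so the ratio test bounds it — not unbounded.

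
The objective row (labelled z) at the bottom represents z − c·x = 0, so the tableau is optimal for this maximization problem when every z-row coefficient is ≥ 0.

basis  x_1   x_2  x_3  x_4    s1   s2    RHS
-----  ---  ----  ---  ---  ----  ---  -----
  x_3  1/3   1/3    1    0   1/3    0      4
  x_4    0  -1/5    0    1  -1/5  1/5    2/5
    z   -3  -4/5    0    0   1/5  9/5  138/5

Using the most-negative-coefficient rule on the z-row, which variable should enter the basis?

x_1

Negative z-row entries: x_1: -3, x_2: -4/5.
The most negative is -3 in column x_1, so x_1 enters.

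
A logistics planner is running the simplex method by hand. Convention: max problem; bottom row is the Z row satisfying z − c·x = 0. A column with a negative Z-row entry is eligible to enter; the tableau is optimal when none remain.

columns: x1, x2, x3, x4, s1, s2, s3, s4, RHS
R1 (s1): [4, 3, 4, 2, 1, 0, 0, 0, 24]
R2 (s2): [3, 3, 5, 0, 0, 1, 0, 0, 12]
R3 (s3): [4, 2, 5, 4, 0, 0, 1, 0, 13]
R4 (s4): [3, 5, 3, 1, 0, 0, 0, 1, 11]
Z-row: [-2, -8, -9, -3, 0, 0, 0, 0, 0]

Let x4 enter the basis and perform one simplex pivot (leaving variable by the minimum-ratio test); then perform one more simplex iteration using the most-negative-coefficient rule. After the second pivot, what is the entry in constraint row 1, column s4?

-4/9

Ratio test on column x4 — row 1: 24/2 = 12; row 2: entry 0 ≤ 0; row 3: 13/4 = 13/4; row 4: 11/1 = 11. Minimum is 13/4 at row 3 (s3 leaves); pivot element 4.
Divide row 3 by 4; eliminate column x4 from the other rows.
Second iteration: most negative Z-row entry is -13/2 in column x2, so x2 enters.
Ratio test on column x2 — row 1: (35/2)/2 = 35/4; row 2: 12/3 = 4; row 3: (13/4)/(1/2) = 13/2; row 4: (31/4)/(9/2) = 31/18. Minimum is 31/18 at row 4 (s4 leaves); pivot element 9/2.
Divide row 4 by 9/2; eliminate column x2 from the other rows.
After both pivots, the entry at constraint row 1, column s4 is -4/9.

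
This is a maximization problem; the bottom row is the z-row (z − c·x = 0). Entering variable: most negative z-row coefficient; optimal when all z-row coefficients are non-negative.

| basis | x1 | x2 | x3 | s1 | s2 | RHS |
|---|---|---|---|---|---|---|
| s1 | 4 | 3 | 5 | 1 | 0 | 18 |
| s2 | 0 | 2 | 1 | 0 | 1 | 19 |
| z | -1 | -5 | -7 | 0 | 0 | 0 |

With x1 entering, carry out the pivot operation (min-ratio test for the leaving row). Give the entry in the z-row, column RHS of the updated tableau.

9/2

Ratio test on column x1 — row 1: 18/4 = 9/2; row 2: entry 0 ≤ 0. Minimum is 9/2 at row 1 (s1 leaves); pivot element 4.
Divide row 1 by 4; eliminate column x1 from the other rows.
z-row update in column RHS: 0 − (-1)·(9/2) = 9/2.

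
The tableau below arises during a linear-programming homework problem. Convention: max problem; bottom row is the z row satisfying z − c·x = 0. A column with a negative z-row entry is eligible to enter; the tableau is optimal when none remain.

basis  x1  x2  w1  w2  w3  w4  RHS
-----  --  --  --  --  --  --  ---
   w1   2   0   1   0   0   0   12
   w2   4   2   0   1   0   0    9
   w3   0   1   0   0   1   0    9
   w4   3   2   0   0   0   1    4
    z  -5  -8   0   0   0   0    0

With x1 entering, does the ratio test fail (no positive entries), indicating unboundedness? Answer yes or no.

no

Column x1 has positive entries in row(s) 1, 2, 4, so the ratio test bounds it — not unbounded.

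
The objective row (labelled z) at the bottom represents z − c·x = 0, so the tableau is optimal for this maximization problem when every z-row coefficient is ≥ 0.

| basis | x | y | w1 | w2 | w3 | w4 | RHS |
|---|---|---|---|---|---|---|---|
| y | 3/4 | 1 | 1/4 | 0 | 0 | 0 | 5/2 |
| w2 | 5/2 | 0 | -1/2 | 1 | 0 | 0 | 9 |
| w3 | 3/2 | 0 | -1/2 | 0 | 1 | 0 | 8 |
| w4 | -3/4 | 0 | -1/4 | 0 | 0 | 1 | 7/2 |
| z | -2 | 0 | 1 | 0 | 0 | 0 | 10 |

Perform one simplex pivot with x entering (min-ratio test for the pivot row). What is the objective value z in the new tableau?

50/3

Ratio test on column x — row 1: (5/2)/(3/4) = 10/3; row 2: 9/(5/2) = 18/5; row 3: 8/(3/2) = 16/3; row 4: entry -3/4 ≤ 0. Minimum is 10/3 at row 1 (y leaves); pivot element 3/4.
Pivot on row 1; the z-row RHS becomes 10 − (-2)·(10/3) = 50/3.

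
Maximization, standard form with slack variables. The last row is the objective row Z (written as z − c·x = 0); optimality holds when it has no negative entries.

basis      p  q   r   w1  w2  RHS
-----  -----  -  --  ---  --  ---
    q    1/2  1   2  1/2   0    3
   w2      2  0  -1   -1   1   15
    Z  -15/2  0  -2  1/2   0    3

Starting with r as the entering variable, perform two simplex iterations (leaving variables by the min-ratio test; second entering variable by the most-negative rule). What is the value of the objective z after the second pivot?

48

Ratio test on column r — row 1: 3/2 = 3/2; row 2: entry -1 ≤ 0. Minimum is 3/2 at row 1 (q leaves); pivot element 2.
Pivot on row 1; the Z-row RHS becomes 3 − (-2)·(3/2) = 6.
Next entering variable (most negative Z-row entry -7): p.
Ratio test on column p — row 1: (3/2)/(1/4) = 6; row 2: (33/2)/(9/4) = 22/3. Minimum is 6 at row 1 (r leaves); pivot element 1/4.
After the second pivot the Z-row RHS is 6 − (-7)·6 = 48.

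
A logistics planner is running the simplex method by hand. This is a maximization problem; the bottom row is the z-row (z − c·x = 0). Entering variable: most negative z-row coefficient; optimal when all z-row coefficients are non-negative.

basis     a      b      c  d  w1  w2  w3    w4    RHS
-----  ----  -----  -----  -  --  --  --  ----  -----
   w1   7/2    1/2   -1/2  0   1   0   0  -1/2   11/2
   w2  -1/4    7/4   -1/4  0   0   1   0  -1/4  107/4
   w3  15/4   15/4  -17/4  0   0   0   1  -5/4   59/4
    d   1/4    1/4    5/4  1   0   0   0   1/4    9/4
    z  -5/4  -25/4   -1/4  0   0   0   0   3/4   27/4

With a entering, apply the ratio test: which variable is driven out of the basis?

w1

Column a entries and ratios — w1: (11/2)/(7/2) = 11/7; w2: -1/4 ≤ 0, skip; w3: (59/4)/(15/4) = 59/15; d: (9/4)/(1/4) = 9.
Smallest ratio is 11/7 in the row of w1, so w1 leaves.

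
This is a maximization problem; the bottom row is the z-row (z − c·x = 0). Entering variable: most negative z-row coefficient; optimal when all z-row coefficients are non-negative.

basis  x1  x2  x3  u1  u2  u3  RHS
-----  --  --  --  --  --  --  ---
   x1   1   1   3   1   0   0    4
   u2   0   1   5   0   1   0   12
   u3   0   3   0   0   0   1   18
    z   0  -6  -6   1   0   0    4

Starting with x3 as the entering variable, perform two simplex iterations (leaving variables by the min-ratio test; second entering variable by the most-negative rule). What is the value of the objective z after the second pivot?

28

Ratio test on column x3 — row 1: 4/3 = 4/3; row 2: 12/5 = 12/5; row 3: entry 0 ≤ 0. Minimum is 4/3 at row 1 (x1 leaves); pivot element 3.
Pivot on row 1; the z-row RHS becomes 4 − (-6)·(4/3) = 12.
Next entering variable (most negative z-row entry -4): x2.
Ratio test on column x2 — row 1: (4/3)/(1/3) = 4; row 2: entry -2/3 ≤ 0; row 3: 18/3 = 6. Minimum is 4 at row 1 (x3 leaves); pivot element 1/3.
After the second pivot the z-row RHS is 12 − (-4)·4 = 28.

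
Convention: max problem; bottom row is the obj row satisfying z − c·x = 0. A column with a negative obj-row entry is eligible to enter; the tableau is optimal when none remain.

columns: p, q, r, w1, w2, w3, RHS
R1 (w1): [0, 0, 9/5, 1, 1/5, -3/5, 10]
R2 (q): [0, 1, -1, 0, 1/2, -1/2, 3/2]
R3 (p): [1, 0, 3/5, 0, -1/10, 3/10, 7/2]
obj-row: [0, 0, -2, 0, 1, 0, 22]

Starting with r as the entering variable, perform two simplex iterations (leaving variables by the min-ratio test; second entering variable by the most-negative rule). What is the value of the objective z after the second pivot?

Ratio test on column r — row 1: 10/(9/5) = 50/9; row 2: entry -1 ≤ 0; row 3: (7/2)/(3/5) = 35/6. Minimum is 50/9 at row 1 (w1 leaves); pivot element 9/5.
Pivot on row 1; the obj-row RHS becomes 22 − (-2)·(50/9) = 298/9.
Next entering variable (most negative obj-row entry -2/3): w3.
Ratio test on column w3 — row 1: entry -1/3 ≤ 0; row 2: entry -5/6 ≤ 0; row 3: (1/6)/(1/2) = 1/3. Minimum is 1/3 at row 3 (p leaves); pivot element 1/2.
After the second pivot the obj-row RHS is 298/9 − (-2/3)·(1/3) = 100/3.

100/3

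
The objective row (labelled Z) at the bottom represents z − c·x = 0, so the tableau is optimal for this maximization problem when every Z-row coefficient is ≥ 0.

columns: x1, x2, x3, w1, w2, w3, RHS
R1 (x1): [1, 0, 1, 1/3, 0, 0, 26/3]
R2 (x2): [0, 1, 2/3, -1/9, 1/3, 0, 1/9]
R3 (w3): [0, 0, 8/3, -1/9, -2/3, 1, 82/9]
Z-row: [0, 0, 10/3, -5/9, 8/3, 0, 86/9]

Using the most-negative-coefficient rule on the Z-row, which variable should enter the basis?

w1

Negative Z-row entries: w1: -5/9.
The most negative is -5/9 in column w1, so w1 enters.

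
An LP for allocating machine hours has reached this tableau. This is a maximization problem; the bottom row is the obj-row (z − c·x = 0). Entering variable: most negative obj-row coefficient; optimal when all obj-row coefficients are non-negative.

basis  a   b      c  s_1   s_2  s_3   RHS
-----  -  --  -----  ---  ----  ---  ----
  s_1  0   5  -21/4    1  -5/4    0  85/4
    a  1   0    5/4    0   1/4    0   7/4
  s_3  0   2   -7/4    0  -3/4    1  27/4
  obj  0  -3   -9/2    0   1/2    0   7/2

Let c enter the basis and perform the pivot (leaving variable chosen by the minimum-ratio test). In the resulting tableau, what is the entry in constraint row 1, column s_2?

-1/5

Ratio test on column c — row 1: entry -21/4 ≤ 0; row 2: (7/4)/(5/4) = 7/5; row 3: entry -7/4 ≤ 0. Minimum is 7/5 at row 2 (a leaves); pivot element 5/4.
Divide row 2 by 5/4; eliminate column c from the other rows.
Row 1 update in column s_2: -5/4 − (-21/4)·(1/5) = -1/5.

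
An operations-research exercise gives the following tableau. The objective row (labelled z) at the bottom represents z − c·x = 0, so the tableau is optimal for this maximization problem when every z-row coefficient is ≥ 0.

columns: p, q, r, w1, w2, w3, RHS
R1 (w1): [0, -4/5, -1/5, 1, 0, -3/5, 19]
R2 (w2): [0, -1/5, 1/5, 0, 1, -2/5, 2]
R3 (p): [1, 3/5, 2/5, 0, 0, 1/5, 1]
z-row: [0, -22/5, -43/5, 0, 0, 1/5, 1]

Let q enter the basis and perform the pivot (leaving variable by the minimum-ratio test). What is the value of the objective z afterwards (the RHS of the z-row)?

Ratio test on column q — row 1: entry -4/5 ≤ 0; row 2: entry -1/5 ≤ 0; row 3: 1/(3/5) = 5/3. Minimum is 5/3 at row 3 (p leaves); pivot element 3/5.
Pivot on row 3; the z-row RHS becomes 1 − (-22/5)·(5/3) = 25/3.

25/3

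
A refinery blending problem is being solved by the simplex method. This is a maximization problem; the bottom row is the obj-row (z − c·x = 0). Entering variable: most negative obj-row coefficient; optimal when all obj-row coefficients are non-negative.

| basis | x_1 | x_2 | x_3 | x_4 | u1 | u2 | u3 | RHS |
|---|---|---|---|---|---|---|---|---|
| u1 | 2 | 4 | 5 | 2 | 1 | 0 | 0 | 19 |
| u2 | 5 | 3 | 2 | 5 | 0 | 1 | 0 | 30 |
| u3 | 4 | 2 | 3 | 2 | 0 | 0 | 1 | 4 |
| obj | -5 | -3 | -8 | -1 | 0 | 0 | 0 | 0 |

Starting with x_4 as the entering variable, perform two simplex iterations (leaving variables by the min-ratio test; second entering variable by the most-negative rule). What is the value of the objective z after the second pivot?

32/3

Ratio test on column x_4 — row 1: 19/2 = 19/2; row 2: 30/5 = 6; row 3: 4/2 = 2. Minimum is 2 at row 3 (u3 leaves); pivot element 2.
Pivot on row 3; the obj-row RHS becomes 0 − (-1)·2 = 2.
Next entering variable (most negative obj-row entry -13/2): x_3.
Ratio test on column x_3 — row 1: 15/2 = 15/2; row 2: entry -11/2 ≤ 0; row 3: 2/(3/2) = 4/3. Minimum is 4/3 at row 3 (x_4 leaves); pivot element 3/2.
After the second pivot the obj-row RHS is 2 − (-13/2)·(4/3) = 32/3.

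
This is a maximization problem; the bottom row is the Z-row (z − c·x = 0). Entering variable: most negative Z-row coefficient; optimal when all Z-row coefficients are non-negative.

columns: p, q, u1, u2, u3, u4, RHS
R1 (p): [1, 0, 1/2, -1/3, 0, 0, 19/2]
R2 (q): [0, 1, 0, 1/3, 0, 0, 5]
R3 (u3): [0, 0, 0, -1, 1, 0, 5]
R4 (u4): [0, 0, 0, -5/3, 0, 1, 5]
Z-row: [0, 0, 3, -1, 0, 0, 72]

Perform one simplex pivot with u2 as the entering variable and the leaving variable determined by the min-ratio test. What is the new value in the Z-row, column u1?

Ratio test on column u2 — row 1: entry -1/3 ≤ 0; row 2: 5/(1/3) = 15; row 3: entry -1 ≤ 0; row 4: entry -5/3 ≤ 0. Minimum is 15 at row 2 (q leaves); pivot element 1/3.
Divide row 2 by 1/3; eliminate column u2 from the other rows.
Z-row update in column u1: 3 − (-1)·0 = 3.

3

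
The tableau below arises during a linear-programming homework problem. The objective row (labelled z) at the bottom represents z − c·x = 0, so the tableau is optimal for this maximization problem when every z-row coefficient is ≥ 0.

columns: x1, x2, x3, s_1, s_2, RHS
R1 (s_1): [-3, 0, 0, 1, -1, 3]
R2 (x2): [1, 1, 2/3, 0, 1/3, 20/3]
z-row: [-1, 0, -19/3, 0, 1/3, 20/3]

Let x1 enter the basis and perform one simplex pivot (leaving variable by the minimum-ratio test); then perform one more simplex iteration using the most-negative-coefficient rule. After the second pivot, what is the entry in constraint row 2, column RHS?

Ratio test on column x1 — row 1: entry -3 ≤ 0; row 2: (20/3)/1 = 20/3. Minimum is 20/3 at row 2 (x2 leaves); pivot element 1.
Divide row 2 by 1; eliminate column x1 from the other rows.
Second iteration: most negative z-row entry is -17/3 in column x3, so x3 enters.
Ratio test on column x3 — row 1: 23/2 = 23/2; row 2: (20/3)/(2/3) = 10. Minimum is 10 at row 2 (x1 leaves); pivot element 2/3.
Divide row 2 by 2/3; eliminate column x3 from the other rows.
After both pivots, the entry at constraint row 2, column RHS is 10.

10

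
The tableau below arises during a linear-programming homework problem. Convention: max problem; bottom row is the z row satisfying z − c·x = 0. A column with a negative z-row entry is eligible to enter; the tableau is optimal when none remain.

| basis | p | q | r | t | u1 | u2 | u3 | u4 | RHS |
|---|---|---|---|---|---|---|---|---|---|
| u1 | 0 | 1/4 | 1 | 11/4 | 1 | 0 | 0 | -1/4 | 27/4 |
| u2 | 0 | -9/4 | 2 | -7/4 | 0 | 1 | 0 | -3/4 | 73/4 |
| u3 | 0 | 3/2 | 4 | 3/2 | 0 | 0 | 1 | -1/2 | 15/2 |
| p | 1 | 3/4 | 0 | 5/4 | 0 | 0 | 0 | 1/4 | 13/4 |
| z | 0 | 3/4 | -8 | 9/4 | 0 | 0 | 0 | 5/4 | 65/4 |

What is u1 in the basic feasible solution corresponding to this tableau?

27/4

u1 is basic (row 1); its value is the RHS of that row, 27/4.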